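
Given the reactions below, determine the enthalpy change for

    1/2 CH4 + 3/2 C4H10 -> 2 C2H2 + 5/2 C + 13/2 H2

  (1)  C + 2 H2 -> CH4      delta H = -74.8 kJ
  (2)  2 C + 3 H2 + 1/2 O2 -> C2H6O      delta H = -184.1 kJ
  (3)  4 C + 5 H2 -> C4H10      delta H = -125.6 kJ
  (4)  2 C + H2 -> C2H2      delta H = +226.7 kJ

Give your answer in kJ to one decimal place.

(1) reversed and × 1/2 (reverse to put CH4 on the reactant side; ×1/2 to match 1/2 CH4 in the target): (-1/2)·(-74.8) = +37.4 kJ
(2): not needed (O2 appears nowhere else).
(3) reversed and × 3/2 (reverse to put C4H10 on the reactant side; scale by 3/2 for the 3/2 C4H10): (-3/2)·(-125.6) = +188.4 kJ
(4) × 2 (×2 to match 2 C2H2 in the target): (2)·(+226.7) = +453.4 kJ
delta H = (-1/2)·(-74.8) + (-3/2)·(-125.6) + (2)·(+226.7) = 679.2 kJ

delta H = 679.2 kJ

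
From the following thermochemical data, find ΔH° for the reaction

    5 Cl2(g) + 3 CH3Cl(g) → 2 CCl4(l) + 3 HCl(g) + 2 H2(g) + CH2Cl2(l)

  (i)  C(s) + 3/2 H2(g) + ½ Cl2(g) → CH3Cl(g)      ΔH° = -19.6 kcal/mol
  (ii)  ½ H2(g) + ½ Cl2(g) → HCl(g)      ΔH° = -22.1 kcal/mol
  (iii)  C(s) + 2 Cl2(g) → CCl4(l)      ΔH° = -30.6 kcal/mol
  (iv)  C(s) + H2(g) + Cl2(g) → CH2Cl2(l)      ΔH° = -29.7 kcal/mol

(i) reversed and × 3 (reverse to put CH3Cl(g) on the reactant side; ×3 to match 3 CH3Cl(g) in the target): (-3)·(-19.6) = +58.8 kcal/mol
(ii) × 3 (scale by 3 for the 3 HCl(g)): (3)·(-22.1) = -66.3 kcal/mol
(iii) × 2 (×2 to match 2 CCl4(l) in the target): (2)·(-30.6) = -61.2 kcal/mol
(iv) as written (CH2Cl2(l) already on the product side): -29.7 kcal/mol
Summing the manipulated equations, ΔH° = (+58.8) + (-66.3) + (-61.2) + (-29.7) = -98.4 kcal/mol

ΔH° = -98.4 kcal/mol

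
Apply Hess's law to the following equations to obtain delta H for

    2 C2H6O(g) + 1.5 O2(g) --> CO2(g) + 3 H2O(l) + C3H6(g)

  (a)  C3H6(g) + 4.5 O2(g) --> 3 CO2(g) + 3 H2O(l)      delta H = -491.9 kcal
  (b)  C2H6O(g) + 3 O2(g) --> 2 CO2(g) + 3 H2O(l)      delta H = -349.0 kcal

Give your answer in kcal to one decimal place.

(a) reversed (C3H6(g) must end up as a product): +491.9 kcal
(b) × 2 (scale by 2 for the 2 C2H6O(g)): (2)·(-349.0) = -698.0 kcal
By Hess's law, delta H = (+491.9) + (-698.0) = -206.1 kcal

delta H = -206.1 kcal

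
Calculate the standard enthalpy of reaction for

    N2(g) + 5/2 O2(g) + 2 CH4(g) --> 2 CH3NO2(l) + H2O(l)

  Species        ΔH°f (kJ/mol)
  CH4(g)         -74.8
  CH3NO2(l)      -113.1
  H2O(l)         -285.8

ΔH°rxn = -362.4 kJ/mol

ΔH°rxn = Σ nΔHf°(products) − Σ nΔHf°(reactants).
Products: 2·(-113.1) + 1·(-285.8) = -512.0
Reactants: 1·(+0.0) + 5/2·(+0.0) + 2·(-74.8) = -149.6
ΔH°rxn = (-512.0) − (-149.6) = -362.4 kJ/mol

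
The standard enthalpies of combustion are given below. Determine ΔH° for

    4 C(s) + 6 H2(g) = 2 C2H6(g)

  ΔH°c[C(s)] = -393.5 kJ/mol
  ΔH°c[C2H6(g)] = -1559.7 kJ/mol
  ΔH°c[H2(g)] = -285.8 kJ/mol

With combustion enthalpies, reactants minus products:
= [4·(-393.5) + 6·(-285.8)] − [2·(-1559.7)]
= -169.4 kJ/mol

ΔH° = -169.4 kJ/mol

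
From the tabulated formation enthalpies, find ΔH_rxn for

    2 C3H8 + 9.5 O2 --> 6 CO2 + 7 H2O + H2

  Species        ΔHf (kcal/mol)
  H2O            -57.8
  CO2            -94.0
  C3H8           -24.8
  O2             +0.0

Products: 6·(-94.0) + 7·(-57.8) + 1·(+0.0) = -968.6
Reactants: 2·(-24.8) + 19/2·(+0.0) = -49.6
ΔH_rxn = (-968.6) − (-49.6) = -919.0 kcal/mol

ΔH_rxn = -919.0 kcal/mol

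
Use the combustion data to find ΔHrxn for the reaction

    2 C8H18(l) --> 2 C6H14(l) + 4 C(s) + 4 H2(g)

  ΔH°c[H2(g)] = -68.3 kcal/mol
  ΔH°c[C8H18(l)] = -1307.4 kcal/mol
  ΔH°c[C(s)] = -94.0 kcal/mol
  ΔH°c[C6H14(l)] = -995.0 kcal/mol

ΔHrxn = 24.4 kcal/mol

With combustion enthalpies, reactants minus products:
= [2·(-1307.4)] − [2·(-995.0) + 4·(-94.0) + 4·(-68.3)]
= 24.4 kcal/mol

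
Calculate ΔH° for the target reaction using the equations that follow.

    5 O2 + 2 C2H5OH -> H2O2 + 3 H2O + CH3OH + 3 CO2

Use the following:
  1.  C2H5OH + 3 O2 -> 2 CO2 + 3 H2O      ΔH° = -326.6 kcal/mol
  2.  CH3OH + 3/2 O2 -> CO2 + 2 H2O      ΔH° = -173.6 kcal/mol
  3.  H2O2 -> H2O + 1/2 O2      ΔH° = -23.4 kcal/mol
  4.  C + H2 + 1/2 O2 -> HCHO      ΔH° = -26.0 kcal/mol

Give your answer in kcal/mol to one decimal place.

ΔH° = -456.2 kcal/mol

eq. 1 × 2 (×2 to match 2 C2H5OH in the target): (2)·(-326.6) = -653.2 kcal/mol
eq. 2 reversed (CH3OH must end up as a product): +173.6 kcal/mol
eq. 3 reversed (reverse to put H2O2 on the product side): +23.4 kcal/mol
eq. 4: not needed (HCHO appears nowhere else).
Summing the manipulated equations, ΔH° = (-653.2) + (+173.6) + (+23.4) = -456.2 kcal/mol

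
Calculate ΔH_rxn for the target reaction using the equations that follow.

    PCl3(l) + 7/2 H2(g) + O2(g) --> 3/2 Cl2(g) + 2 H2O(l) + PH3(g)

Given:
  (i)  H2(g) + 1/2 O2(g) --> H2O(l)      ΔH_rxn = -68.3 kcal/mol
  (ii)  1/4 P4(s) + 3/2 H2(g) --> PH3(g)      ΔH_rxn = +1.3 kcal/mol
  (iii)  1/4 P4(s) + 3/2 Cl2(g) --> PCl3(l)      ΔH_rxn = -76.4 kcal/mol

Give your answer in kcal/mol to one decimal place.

ΔH_rxn = -58.9 kcal/mol

(i) × 2 (×2 to match 2 H2O(l) in the target): (2)·(-68.3) = -136.6 kcal/mol
(ii) as written (PH3(g) already on the product side): +1.3 kcal/mol
(iii) reversed (reverse to put PCl3(l) on the reactant side): +76.4 kcal/mol
Summing the manipulated equations, ΔH_rxn = (-136.6) + (+1.3) + (+76.4) = -58.9 kcal/mol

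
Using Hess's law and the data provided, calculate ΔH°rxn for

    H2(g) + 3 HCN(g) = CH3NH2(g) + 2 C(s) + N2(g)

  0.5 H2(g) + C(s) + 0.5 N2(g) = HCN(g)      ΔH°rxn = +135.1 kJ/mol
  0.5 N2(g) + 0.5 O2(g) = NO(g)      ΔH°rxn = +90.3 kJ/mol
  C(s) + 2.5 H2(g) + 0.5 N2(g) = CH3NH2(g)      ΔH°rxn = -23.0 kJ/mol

equation 1 reversed and × 3: (-3)·(+135.1) = -405.3 kJ/mol
equation 2: not needed.
equation 3 as written: -23.0 kJ/mol
Combining the equations, ΔH°rxn = (-405.3) + (-23.0) = -428.3 kJ/mol

ΔH°rxn = -428.3 kJ/mol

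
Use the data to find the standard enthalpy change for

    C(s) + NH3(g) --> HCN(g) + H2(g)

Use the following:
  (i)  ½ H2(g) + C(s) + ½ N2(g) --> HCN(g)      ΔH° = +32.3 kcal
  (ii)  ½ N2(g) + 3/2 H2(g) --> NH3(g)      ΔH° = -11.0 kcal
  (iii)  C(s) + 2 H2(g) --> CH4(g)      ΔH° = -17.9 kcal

ΔH° = 43.3 kcal

(i) as written (HCN(g) already on the product side): +32.3 kcal
(ii) reversed (reverse to put NH3(g) on the reactant side): +11.0 kcal
(iii): not needed (CH4(g) appears nowhere else).
Summing the manipulated equations, ΔH° = (1)·(+32.3) + (-1)·(-11.0) = 43.3 kcal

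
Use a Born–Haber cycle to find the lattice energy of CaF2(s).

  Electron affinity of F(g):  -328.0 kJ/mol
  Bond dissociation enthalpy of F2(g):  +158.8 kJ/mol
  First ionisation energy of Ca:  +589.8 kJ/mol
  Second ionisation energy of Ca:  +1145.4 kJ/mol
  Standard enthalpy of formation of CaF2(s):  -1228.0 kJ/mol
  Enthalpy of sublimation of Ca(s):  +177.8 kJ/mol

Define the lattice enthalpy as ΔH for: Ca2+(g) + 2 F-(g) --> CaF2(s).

U = -2643.8 kJ/mol

ΔHf° = 1·ΔHsub + 1·(ΣIE) + 1·D(F2) + 2·EA + U
-1228.0 = 1·(+177.8) + 1·(+1735.2) + 1·(+158.8) + 2·(-328.0) + U
U = -1228.0 − (+1415.8) = -2643.8 kJ/mol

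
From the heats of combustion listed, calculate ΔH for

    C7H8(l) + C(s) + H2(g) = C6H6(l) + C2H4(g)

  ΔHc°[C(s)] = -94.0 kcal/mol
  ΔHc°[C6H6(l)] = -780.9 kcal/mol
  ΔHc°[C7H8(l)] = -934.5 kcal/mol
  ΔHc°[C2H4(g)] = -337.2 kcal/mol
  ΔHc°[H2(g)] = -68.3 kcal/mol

Using ΔH = Σ nΔHc°(reactants) − Σ nΔHc°(products):
= [1·(-934.5) + 1·(-94.0) + 1·(-68.3)] − [1·(-780.9) + 1·(-337.2)]
= 21.3 kcal/mol

ΔH = 21.3 kcal/mol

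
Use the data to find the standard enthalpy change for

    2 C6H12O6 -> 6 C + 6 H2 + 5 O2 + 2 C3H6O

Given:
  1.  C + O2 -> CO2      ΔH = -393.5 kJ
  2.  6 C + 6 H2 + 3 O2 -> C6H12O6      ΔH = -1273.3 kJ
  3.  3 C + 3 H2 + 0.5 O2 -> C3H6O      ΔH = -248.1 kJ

ΔH = 2050.4 kJ

eq. 1: not needed (CO2 appears nowhere else).
eq. 2 reversed and × 2 (C6H12O6 must end up as a reactant; ×2 to match 2 C6H12O6 in the target): (-2)·(-1273.3) = +2546.6 kJ
eq. 3 × 2 (×2 to match 2 C3H6O in the target): (2)·(-248.1) = -496.2 kJ
Since enthalpy is a state function, ΔH = (+2546.6) + (-496.2) = 2050.4 kJ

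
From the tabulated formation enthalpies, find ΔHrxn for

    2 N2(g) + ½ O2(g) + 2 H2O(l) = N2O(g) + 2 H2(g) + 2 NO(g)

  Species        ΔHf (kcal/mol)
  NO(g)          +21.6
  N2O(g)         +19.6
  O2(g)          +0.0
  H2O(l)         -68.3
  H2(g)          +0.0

ΔHrxn = 199.4 kcal/mol

ΔH°rxn = Σ nΔHf°(products) − Σ nΔHf°(reactants).
Products: 1·(+19.6) + 2·(+0.0) + 2·(+21.6) = +62.8
Reactants: 2·(+0.0) + 1/2·(+0.0) + 2·(-68.3) = -136.6
ΔHrxn = (+62.8) − (-136.6) = 199.4 kcal/mol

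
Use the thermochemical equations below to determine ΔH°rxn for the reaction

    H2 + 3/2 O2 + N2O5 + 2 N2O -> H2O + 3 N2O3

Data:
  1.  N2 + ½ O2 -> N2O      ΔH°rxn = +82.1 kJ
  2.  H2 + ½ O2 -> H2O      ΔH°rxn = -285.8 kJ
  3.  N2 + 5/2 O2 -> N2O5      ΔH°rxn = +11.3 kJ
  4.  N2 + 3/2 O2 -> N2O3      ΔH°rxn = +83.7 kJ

ΔH°rxn = -210.2 kJ

eq. 1 reversed and × 2 (N2O must end up as a reactant; ×2 to match 2 N2O in the target): (-2)·(+82.1) = -164.2 kJ
eq. 2 as written (H2O already on the product side): -285.8 kJ
eq. 3 reversed (reverse to put N2O5 on the reactant side): -11.3 kJ
eq. 4 × 3 (scale by 3 for the 3 N2O3): (3)·(+83.7) = +251.1 kJ
Combining the equations, ΔH°rxn = (-2)·(+82.1) + (1)·(-285.8) + (-1)·(+11.3) + (3)·(+83.7) = -210.2 kJ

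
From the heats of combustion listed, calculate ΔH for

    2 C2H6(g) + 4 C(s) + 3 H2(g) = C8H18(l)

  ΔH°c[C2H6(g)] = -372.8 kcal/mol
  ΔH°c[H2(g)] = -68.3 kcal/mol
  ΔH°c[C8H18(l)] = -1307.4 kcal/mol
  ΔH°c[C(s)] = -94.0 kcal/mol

With combustion enthalpies, reactants minus products:
= [2·(-372.8) + 4·(-94.0) + 3·(-68.3)] − [1·(-1307.4)]
= -19.1 kcal/mol

ΔH = -19.1 kcal/mol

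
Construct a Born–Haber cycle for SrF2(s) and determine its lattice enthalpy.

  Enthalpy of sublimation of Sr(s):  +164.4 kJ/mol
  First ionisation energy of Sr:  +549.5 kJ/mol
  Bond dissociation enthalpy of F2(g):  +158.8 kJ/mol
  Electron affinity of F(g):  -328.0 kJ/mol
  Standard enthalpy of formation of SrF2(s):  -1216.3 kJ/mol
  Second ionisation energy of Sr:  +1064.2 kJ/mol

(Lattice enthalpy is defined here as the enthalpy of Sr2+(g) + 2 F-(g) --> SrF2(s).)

U = -2497.2 kJ/mol

ΔHf° = 1·ΔHsub + 1·(ΣIE) + 1·D(F2) + 2·EA + U
-1216.3 = 1·(+164.4) + 1·(+1613.7) + 1·(+158.8) + 2·(-328.0) + U
U = -1216.3 − (+1280.9) = -2497.2 kJ/mol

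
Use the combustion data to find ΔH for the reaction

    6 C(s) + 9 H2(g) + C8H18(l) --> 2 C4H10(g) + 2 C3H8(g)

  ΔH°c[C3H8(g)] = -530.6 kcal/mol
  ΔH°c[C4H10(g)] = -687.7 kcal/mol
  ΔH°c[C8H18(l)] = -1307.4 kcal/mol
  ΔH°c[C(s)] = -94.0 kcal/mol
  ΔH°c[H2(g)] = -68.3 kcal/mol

With combustion enthalpies, reactants minus products:
= [6·(-94.0) + 9·(-68.3) + 1·(-1307.4)] − [2·(-687.7) + 2·(-530.6)]
= -49.5 kcal/mol

ΔH = -49.5 kcal/mol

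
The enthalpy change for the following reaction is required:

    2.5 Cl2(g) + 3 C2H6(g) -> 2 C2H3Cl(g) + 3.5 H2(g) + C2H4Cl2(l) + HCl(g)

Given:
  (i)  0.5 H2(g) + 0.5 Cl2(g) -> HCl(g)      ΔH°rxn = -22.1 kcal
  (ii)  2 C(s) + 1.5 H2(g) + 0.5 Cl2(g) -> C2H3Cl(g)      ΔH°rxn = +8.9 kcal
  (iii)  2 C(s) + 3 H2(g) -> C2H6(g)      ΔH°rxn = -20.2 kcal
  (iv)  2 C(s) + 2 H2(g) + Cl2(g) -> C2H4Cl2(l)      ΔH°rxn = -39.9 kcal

ΔH°rxn = 16.4 kcal

(i) as written: -22.1 kcal
(ii) × 2: (2)·(+8.9) = +17.8 kcal
(iii) reversed and × 3: (-3)·(-20.2) = +60.6 kcal
(iv) as written: -39.9 kcal
ΔH°rxn = (1)·(-22.1) + (2)·(+8.9) + (-3)·(-20.2) + (1)·(-39.9) = 16.4 kcal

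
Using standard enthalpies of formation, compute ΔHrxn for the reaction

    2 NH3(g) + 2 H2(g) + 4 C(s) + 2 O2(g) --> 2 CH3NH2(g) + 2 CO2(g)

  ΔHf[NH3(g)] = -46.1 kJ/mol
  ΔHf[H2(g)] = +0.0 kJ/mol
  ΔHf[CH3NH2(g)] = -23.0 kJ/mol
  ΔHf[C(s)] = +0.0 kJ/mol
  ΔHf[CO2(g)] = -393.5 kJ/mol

ΔHrxn = -740.8 kJ/mol

Products: 2·(-23.0) + 2·(-393.5) = -833.0
Reactants: 2·(-46.1) + 2·(+0.0) + 4·(+0.0) + 2·(+0.0) = -92.2
ΔHrxn = (-833.0) − (-92.2) = -740.8 kJ/mol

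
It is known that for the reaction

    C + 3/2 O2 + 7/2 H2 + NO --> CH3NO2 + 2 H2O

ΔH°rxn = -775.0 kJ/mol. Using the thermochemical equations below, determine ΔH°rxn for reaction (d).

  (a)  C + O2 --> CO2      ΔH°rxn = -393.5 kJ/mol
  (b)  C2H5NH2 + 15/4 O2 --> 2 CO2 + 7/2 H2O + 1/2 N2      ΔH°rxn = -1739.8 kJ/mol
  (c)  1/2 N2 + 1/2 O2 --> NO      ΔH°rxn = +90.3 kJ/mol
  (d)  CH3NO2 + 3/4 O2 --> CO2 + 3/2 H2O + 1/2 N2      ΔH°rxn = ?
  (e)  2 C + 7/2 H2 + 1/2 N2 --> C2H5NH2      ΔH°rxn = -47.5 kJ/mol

(a) reversed: +393.5 kJ/mol
(b) as written: -1739.8 kJ/mol
(c) reversed: -90.3 kJ/mol
(d) reversed: contributes −x
(e) as written: -47.5 kJ/mol
-775.0 = (+393.5) + (-1739.8) + (-90.3) + (-47.5) − x
x = (-775.0 − (-1484.1)) / (-1) = -709.1 kJ/mol

ΔH°rxn = -709.1 kJ/mol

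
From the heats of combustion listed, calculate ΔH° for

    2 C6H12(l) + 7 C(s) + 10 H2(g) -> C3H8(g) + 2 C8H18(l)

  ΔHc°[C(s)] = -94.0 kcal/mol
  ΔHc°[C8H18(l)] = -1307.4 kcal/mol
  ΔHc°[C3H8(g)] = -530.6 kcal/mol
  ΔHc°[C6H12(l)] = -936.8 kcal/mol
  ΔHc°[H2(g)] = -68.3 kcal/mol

Using ΔH = Σ nΔHc°(reactants) − Σ nΔHc°(products):
= [2·(-936.8) + 7·(-94.0) + 10·(-68.3)] − [1·(-530.6) + 2·(-1307.4)]
= -69.2 kcal/mol

ΔH° = -69.2 kcal/mol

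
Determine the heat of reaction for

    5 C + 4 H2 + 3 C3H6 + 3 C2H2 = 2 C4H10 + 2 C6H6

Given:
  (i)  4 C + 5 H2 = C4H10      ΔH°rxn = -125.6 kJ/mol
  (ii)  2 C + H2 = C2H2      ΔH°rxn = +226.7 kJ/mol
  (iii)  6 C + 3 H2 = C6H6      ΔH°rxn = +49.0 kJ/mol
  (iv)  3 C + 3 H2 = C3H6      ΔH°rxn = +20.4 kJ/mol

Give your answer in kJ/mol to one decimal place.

(i) × 2: (2)·(-125.6) = -251.2 kJ/mol
(ii) reversed and × 3: (-3)·(+226.7) = -680.1 kJ/mol
(iii) × 2: (2)·(+49.0) = +98.0 kJ/mol
(iv) reversed and × 3: (-3)·(+20.4) = -61.2 kJ/mol
Since enthalpy is a state function, ΔH°rxn = (-251.2) + (-680.1) + (+98.0) + (-61.2) = -894.5 kJ/mol

ΔH°rxn = -894.5 kJ/mol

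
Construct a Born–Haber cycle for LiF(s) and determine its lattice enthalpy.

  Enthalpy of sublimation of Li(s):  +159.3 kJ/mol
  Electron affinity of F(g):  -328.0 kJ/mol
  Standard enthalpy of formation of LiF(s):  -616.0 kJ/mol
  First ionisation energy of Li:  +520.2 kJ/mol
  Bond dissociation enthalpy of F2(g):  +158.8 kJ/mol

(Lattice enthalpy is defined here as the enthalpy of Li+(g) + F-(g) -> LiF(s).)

U = -1046.9 kJ/mol

ΔHf° = 1·ΔHsub + 1·(ΣIE) + 1/2·D(F2) + 1·EA + U
-616.0 = 1·(+159.3) + 1·(+520.2) + 1/2·(+158.8) + 1·(-328.0) + U
U = -616.0 − (+430.9) = -1046.9 kJ/mol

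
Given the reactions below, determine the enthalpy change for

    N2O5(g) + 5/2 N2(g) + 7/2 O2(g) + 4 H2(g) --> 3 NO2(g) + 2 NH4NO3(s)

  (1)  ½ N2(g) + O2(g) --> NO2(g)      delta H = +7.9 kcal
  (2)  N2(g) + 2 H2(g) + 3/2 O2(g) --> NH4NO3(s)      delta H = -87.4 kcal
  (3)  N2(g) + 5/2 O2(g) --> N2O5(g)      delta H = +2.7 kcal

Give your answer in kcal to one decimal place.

delta H = -153.8 kcal

(1) × 3: (3)·(+7.9) = +23.7 kcal
(2) × 2: (2)·(-87.4) = -174.8 kcal
(3) reversed: -2.7 kcal
delta H = (+23.7) + (-174.8) + (-2.7) = -153.8 kcal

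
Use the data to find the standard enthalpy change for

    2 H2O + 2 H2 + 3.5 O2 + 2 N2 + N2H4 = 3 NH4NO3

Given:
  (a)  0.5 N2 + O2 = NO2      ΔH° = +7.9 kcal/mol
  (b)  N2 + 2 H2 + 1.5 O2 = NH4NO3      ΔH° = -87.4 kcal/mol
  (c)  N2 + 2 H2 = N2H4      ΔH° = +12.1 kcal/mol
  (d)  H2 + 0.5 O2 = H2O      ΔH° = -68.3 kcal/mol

ΔH° = -137.7 kcal/mol

(a): not needed (NO2 appears nowhere else).
(b) × 3 (×3 to match 3 NH4NO3 in the target): (3)·(-87.4) = -262.2 kcal/mol
(c) reversed (N2H4 must end up as a reactant): -12.1 kcal/mol
(d) reversed and × 2 (reverse to put H2O on the reactant side; ×2 to match 2 H2O in the target): (-2)·(-68.3) = +136.6 kcal/mol
Combining the equations, ΔH° = (3)·(-87.4) + (-1)·(+12.1) + (-2)·(-68.3) = -137.7 kcal/mol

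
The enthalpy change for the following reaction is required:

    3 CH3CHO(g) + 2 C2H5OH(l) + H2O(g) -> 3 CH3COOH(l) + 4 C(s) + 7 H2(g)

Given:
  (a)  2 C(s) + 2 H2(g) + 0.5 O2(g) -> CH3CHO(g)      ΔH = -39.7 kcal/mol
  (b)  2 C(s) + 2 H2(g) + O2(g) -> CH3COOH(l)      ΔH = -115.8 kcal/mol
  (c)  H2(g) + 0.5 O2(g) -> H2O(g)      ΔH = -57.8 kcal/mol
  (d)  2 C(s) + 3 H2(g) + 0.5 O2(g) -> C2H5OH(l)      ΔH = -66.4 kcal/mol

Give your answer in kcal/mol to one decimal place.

(a) reversed and × 3: (-3)·(-39.7) = +119.1 kcal/mol
(b) × 3: (3)·(-115.8) = -347.4 kcal/mol
(c) reversed: +57.8 kcal/mol
(d) reversed and × 2: (-2)·(-66.4) = +132.8 kcal/mol
Summing the manipulated equations, ΔH = (+119.1) + (-347.4) + (+57.8) + (+132.8) = -37.7 kcal/mol

ΔH = -37.7 kcal/mol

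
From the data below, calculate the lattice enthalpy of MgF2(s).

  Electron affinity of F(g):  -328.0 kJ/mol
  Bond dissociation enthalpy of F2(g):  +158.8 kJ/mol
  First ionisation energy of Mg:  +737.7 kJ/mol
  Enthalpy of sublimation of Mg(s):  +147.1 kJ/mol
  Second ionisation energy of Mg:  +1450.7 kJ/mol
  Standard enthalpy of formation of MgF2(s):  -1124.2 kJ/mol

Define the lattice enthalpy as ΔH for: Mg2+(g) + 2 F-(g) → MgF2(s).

U = -2962.5 kJ/mol

ΔHf° = 1·ΔHsub + 1·(ΣIE) + 1·D(F2) + 2·EA + U
-1124.2 = 1·(+147.1) + 1·(+2188.4) + 1·(+158.8) + 2·(-328.0) + U
U = -1124.2 − (+1838.3) = -2962.5 kJ/mol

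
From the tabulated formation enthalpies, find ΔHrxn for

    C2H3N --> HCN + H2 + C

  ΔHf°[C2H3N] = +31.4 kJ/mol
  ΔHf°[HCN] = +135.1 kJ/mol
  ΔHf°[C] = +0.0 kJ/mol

ΔHrxn = 103.7 kJ/mol

ΔH°rxn = Σ nΔHf°(products) − Σ nΔHf°(reactants).
Products: 1·(+135.1) + 1·(+0.0) + 1·(+0.0) = +135.1
Reactants: 1·(+31.4) = +31.4
ΔHrxn = (+135.1) − (+31.4) = 103.7 kJ/mol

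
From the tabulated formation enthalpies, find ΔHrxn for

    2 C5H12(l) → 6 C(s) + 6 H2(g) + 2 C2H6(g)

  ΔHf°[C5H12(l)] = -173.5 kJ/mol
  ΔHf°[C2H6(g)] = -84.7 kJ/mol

Products: 6·(+0.0) + 6·(+0.0) + 2·(-84.7) = -169.4
Reactants: 2·(-173.5) = -347.0
ΔHrxn = (-169.4) − (-347.0) = 177.6 kJ/mol

ΔHrxn = 177.6 kJ/mol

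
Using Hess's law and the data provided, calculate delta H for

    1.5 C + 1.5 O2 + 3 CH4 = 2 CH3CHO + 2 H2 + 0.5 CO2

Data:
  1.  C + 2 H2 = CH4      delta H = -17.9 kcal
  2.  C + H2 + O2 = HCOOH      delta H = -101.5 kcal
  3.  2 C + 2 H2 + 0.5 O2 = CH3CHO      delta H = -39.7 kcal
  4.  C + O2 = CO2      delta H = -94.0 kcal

eq. 1 reversed and × 3 (CH4 must end up as a reactant; scale by 3 for the 3 CH4): (-3)·(-17.9) = +53.7 kcal
eq. 2: not needed (HCOOH appears nowhere else).
eq. 3 × 2 (×2 to match 2 CH3CHO in the target): (2)·(-39.7) = -79.4 kcal
eq. 4 × 1/2 (scale by 1/2 for the 1/2 CO2): (1/2)·(-94.0) = -47.0 kcal
delta H = (+53.7) + (-79.4) + (-47.0) = -72.7 kcal

delta H = -72.7 kcal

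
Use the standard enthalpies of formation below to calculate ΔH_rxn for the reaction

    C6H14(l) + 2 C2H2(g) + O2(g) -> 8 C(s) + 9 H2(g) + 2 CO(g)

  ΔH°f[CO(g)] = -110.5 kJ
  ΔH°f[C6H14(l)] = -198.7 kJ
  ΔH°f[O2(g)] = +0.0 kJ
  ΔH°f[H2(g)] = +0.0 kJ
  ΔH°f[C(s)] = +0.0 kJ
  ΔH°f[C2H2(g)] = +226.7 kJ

ΔH°rxn = Σ nΔHf°(products) − Σ nΔHf°(reactants).
Products: 8·(+0.0) + 9·(+0.0) + 2·(-110.5) = -221.0
Reactants: 1·(-198.7) + 2·(+226.7) + 1·(+0.0) = +254.7
ΔH_rxn = (-221.0) − (+254.7) = -475.7 kJ

ΔH_rxn = -475.7 kJ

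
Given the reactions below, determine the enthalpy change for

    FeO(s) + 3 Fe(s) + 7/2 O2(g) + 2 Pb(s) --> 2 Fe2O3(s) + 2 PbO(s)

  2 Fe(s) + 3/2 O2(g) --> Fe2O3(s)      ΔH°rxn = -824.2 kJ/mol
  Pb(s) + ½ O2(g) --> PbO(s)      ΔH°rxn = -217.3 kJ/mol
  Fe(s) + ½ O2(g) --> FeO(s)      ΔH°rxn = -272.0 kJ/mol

ΔH°rxn = -1811.0 kJ/mol

equation 1 × 2: (2)·(-824.2) = -1648.4 kJ/mol
equation 2 × 2: (2)·(-217.3) = -434.6 kJ/mol
equation 3 reversed: +272.0 kJ/mol
Summing the manipulated equations, ΔH°rxn = (-1648.4) + (-434.6) + (+272.0) = -1811.0 kJ/mol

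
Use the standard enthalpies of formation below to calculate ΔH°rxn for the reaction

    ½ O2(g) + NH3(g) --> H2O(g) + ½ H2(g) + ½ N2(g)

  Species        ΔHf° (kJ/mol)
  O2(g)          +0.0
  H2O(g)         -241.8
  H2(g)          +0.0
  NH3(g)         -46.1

ΔH°rxn = -195.7 kJ/mol

Products: 1·(-241.8) + 1/2·(+0.0) + 1/2·(+0.0) = -241.8
Reactants: 1/2·(+0.0) + 1·(-46.1) = -46.1
ΔH°rxn = (-241.8) − (-46.1) = -195.7 kJ/mol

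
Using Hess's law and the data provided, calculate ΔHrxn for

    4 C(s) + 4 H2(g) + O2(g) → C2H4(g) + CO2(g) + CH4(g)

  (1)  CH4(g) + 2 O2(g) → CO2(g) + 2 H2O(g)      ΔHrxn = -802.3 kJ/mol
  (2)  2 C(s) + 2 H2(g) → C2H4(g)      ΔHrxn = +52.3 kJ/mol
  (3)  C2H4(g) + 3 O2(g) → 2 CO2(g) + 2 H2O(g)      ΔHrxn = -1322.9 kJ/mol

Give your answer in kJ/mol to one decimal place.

(1) reversed: +802.3 kJ/mol
(2) × 2: (2)·(+52.3) = +104.6 kJ/mol
(3) as written: -1322.9 kJ/mol
ΔHrxn = (+802.3) + (+104.6) + (-1322.9) = -416.0 kJ/mol

ΔHrxn = -416.0 kJ/mol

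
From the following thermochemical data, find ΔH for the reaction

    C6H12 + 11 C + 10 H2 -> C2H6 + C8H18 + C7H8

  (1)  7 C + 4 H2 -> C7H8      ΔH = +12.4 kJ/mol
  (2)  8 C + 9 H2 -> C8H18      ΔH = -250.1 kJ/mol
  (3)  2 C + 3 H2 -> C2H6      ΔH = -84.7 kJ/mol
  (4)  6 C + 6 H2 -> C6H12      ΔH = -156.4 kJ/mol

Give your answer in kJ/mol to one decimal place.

(1) as written: +12.4 kJ/mol
(2) as written: -250.1 kJ/mol
(3) as written: -84.7 kJ/mol
(4) reversed: +156.4 kJ/mol
Summing the manipulated equations, ΔH = (1)·(+12.4) + (1)·(-250.1) + (1)·(-84.7) + (-1)·(-156.4) = -166.0 kJ/mol

ΔH = -166.0 kJ/mol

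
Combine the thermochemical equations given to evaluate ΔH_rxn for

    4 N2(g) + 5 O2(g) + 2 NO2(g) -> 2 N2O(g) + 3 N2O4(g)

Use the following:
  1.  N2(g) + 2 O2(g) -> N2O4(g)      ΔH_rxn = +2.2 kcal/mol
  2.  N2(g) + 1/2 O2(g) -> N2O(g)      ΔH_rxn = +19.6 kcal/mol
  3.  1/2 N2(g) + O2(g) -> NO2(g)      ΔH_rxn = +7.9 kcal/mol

ΔH_rxn = 30.0 kcal/mol

eq. 1 × 3: (3)·(+2.2) = +6.6 kcal/mol
eq. 2 × 2: (2)·(+19.6) = +39.2 kcal/mol
eq. 3 reversed and × 2: (-2)·(+7.9) = -15.8 kcal/mol
ΔH_rxn = (+6.6) + (+39.2) + (-15.8) = 30.0 kcal/mol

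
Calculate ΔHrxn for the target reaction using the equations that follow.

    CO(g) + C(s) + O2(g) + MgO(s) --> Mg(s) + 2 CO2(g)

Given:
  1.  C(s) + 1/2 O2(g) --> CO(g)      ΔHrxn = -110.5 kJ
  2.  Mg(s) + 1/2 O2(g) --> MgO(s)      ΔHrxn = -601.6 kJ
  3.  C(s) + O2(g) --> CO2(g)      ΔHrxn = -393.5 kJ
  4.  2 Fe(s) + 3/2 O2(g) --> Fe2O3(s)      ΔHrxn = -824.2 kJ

ΔHrxn = -74.9 kJ

eq. 1 reversed: +110.5 kJ
eq. 2 reversed: +601.6 kJ
eq. 3 × 2: (2)·(-393.5) = -787.0 kJ
eq. 4: not needed.
ΔHrxn = (-1)·(-110.5) + (-1)·(-601.6) + (2)·(-393.5) = -74.9 kJ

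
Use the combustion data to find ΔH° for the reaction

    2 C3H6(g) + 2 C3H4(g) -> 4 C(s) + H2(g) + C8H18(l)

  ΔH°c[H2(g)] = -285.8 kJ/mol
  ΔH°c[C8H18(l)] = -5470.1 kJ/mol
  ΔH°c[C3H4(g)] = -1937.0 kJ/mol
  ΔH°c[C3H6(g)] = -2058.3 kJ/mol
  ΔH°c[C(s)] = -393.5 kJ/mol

With combustion enthalpies, reactants minus products:
= [2·(-2058.3) + 2·(-1937.0)] − [4·(-393.5) + 1·(-285.8) + 1·(-5470.1)]
= -660.7 kJ/mol

ΔH° = -660.7 kJ/mol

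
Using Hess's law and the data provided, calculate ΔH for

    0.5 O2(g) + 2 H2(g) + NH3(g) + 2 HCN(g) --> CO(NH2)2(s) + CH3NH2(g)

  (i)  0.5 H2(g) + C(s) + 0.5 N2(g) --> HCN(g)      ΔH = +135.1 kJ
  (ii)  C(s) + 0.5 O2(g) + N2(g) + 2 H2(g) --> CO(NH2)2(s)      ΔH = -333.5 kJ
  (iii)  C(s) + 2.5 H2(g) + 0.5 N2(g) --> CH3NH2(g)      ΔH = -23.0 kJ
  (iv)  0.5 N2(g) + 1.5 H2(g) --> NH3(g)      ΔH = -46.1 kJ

(i) reversed and × 2: (-2)·(+135.1) = -270.2 kJ
(ii) as written: -333.5 kJ
(iii) as written: -23.0 kJ
(iv) reversed: +46.1 kJ
Summing the manipulated equations, ΔH = (-270.2) + (-333.5) + (-23.0) + (+46.1) = -580.6 kJ

ΔH = -580.6 kJ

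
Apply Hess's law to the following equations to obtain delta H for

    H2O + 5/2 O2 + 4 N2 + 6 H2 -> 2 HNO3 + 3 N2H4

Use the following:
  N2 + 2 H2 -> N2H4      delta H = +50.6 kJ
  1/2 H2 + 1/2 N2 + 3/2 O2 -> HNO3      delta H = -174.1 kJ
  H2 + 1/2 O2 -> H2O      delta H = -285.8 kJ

equation 1 × 3 (scale by 3 for the 3 N2H4): (3)·(+50.6) = +151.8 kJ
equation 2 × 2 (×2 to match 2 HNO3 in the target): (2)·(-174.1) = -348.2 kJ
equation 3 reversed (H2O must end up as a reactant): +285.8 kJ
delta H = (3)·(+50.6) + (2)·(-174.1) + (-1)·(-285.8) = 89.4 kJ

delta H = 89.4 kJ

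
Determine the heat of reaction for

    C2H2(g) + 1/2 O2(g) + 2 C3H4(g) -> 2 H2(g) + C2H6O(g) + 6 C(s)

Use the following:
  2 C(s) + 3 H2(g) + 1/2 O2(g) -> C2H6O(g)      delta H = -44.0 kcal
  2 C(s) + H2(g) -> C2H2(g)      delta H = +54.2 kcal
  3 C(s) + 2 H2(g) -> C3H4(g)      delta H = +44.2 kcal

delta H = -186.6 kcal

equation 1 as written: -44.0 kcal
equation 2 reversed: -54.2 kcal
equation 3 reversed and × 2: (-2)·(+44.2) = -88.4 kcal
Combining the equations, delta H = (1)·(-44.0) + (-1)·(+54.2) + (-2)·(+44.2) = -186.6 kcal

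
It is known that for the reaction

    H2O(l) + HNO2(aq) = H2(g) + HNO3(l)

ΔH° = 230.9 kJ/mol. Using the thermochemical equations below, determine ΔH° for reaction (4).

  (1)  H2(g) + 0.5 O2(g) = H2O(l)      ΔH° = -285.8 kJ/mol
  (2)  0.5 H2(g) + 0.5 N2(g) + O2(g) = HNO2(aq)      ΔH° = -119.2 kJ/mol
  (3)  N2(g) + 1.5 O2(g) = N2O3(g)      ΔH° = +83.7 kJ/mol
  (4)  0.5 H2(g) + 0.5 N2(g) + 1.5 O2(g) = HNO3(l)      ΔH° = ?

(1) reversed: +285.8 kJ/mol
(2) reversed: +119.2 kJ/mol
(3): not needed.
(4) as written: contributes x
+230.9 = (+285.8) + (+119.2) + x
x = (+230.9 − (+405.0)) / (1) = -174.1 kJ/mol

ΔH° = -174.1 kJ/mol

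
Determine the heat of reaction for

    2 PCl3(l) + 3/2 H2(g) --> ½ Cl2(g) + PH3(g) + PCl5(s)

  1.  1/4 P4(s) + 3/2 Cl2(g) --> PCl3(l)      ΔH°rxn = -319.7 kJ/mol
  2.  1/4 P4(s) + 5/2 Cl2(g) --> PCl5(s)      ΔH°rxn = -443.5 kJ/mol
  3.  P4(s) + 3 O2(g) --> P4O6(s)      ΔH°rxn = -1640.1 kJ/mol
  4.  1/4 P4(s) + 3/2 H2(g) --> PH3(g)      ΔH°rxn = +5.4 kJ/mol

eq. 1 reversed and × 2: (-2)·(-319.7) = +639.4 kJ/mol
eq. 2 as written: -443.5 kJ/mol
eq. 3: not needed.
eq. 4 as written: +5.4 kJ/mol
Combining the equations, ΔH°rxn = (+639.4) + (-443.5) + (+5.4) = 201.3 kJ/mol

ΔH°rxn = 201.3 kJ/mol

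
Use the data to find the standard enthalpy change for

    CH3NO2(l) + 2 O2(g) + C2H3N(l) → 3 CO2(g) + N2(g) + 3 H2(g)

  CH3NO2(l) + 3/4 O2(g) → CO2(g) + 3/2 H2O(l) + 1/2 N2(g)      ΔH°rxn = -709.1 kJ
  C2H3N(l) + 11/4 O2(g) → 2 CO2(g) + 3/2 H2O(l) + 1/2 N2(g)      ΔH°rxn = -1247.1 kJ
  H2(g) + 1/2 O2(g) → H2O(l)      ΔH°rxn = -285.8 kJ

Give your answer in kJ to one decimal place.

ΔH°rxn = -1098.8 kJ

equation 1 as written (CH3NO2(l) already on the reactant side): -709.1 kJ
equation 2 as written (C2H3N(l) already on the reactant side): -1247.1 kJ
equation 3 reversed and × 3 (reverse to put H2(g) on the product side; scale by 3 for the 3 H2(g)): (-3)·(-285.8) = +857.4 kJ
Combining the equations, ΔH°rxn = (1)·(-709.1) + (1)·(-1247.1) + (-3)·(-285.8) = -1098.8 kJ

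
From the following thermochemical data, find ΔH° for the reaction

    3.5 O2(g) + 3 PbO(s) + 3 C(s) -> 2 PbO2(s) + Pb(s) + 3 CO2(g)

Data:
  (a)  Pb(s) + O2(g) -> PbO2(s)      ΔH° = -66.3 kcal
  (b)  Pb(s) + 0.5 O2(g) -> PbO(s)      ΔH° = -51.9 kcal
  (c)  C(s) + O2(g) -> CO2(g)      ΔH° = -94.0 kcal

ΔH° = -258.9 kcal

(a) × 2: (2)·(-66.3) = -132.6 kcal
(b) reversed and × 3: (-3)·(-51.9) = +155.7 kcal
(c) × 3: (3)·(-94.0) = -282.0 kcal
ΔH° = (-132.6) + (+155.7) + (-282.0) = -258.9 kcal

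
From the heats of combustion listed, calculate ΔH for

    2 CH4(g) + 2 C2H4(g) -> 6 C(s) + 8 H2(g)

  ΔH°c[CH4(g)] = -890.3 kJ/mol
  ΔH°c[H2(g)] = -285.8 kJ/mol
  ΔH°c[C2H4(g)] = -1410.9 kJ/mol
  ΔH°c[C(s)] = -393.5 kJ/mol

ΔH = 45.0 kJ/mol

Using ΔH = Σ nΔHc°(reactants) − Σ nΔHc°(products):
= [2·(-890.3) + 2·(-1410.9)] − [6·(-393.5) + 8·(-285.8)]
= 45.0 kJ/mol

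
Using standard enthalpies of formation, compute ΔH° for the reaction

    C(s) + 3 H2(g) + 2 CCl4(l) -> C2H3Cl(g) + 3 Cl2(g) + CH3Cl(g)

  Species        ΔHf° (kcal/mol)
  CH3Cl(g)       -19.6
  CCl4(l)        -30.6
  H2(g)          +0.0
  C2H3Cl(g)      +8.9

ΔH° = 50.5 kcal/mol

ΔH°rxn = Σ nΔHf°(products) − Σ nΔHf°(reactants).
Products: 1·(+8.9) + 3·(+0.0) + 1·(-19.6) = -10.7
Reactants: 1·(+0.0) + 3·(+0.0) + 2·(-30.6) = -61.2
ΔH° = (-10.7) − (-61.2) = 50.5 kcal/mol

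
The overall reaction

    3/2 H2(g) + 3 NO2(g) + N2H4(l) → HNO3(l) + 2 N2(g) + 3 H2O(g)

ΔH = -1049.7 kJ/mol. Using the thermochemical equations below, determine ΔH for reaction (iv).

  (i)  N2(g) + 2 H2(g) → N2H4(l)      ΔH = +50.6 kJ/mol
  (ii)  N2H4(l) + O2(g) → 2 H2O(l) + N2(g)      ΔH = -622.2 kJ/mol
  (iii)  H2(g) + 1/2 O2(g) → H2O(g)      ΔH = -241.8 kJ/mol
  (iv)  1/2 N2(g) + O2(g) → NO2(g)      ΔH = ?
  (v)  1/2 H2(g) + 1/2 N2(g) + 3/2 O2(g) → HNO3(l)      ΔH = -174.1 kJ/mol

(i) reversed: -50.6 kJ/mol
(ii): not needed (H2O(l) appears nowhere else).
(iii) × 3 (×3 to match 3 H2O(g) in the target): (3)·(-241.8) = -725.4 kJ/mol
(iv) reversed and × 3 (reverse to put NO2(g) on the reactant side; scale by 3 for the 3 NO2(g)): contributes −3·x
(v) as written (HNO3(l) already on the product side): -174.1 kJ/mol
-1049.7 = (-50.6) + (-725.4) + (-174.1) − 3·x
x = (-1049.7 − (-950.1)) / (-3) = 33.2 kJ/mol

ΔH = 33.2 kJ/mol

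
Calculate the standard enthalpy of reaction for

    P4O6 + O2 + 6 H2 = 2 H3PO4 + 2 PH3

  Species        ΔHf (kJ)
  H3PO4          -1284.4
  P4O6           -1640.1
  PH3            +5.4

Products: 2·(-1284.4) + 2·(+5.4) = -2558.0
Reactants: 1·(-1640.1) + 1·(+0.0) + 6·(+0.0) = -1640.1
ΔH° = (-2558.0) − (-1640.1) = -917.9 kJ

ΔH° = -917.9 kJ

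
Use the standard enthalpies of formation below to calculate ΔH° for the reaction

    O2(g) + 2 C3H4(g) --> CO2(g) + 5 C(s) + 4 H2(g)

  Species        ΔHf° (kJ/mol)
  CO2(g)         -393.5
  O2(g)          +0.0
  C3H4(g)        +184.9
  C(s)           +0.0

Products: 1·(-393.5) + 5·(+0.0) + 4·(+0.0) = -393.5
Reactants: 1·(+0.0) + 2·(+184.9) = +369.8
ΔH° = (-393.5) − (+369.8) = -763.3 kJ/mol

ΔH° = -763.3 kJ/mol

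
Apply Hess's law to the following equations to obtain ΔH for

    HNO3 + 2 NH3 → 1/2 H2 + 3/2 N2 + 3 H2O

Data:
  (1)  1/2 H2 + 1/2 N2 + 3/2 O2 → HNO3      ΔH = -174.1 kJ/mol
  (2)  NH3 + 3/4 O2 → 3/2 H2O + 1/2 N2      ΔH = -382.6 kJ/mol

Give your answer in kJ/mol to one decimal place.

ΔH = -591.1 kJ/mol

(1) reversed: +174.1 kJ/mol
(2) × 2: (2)·(-382.6) = -765.2 kJ/mol
ΔH = (-1)·(-174.1) + (2)·(-382.6) = -591.1 kJ/mol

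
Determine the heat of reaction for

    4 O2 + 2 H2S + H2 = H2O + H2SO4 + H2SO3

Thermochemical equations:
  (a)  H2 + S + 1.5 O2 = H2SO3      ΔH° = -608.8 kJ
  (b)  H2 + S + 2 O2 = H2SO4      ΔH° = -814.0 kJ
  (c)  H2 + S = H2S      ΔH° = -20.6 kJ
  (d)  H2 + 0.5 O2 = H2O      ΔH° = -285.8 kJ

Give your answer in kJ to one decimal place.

ΔH° = -1667.4 kJ

(a) as written: -608.8 kJ
(b) as written: -814.0 kJ
(c) reversed and × 2: (-2)·(-20.6) = +41.2 kJ
(d) as written: -285.8 kJ
By Hess's law, ΔH° = (-608.8) + (-814.0) + (+41.2) + (-285.8) = -1667.4 kJ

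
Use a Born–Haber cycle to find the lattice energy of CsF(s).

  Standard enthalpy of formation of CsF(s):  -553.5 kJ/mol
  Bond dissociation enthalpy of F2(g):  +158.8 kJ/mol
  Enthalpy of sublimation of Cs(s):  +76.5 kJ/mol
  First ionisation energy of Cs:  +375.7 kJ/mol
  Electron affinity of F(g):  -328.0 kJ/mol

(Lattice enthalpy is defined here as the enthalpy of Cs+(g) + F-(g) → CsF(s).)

ΔHf° = 1·ΔHsub + 1·(ΣIE) + 1/2·D(F2) + 1·EA + U
-553.5 = 1·(+76.5) + 1·(+375.7) + 1/2·(+158.8) + 1·(-328.0) + U
U = -553.5 − (+203.6) = -757.1 kJ/mol

U = -757.1 kJ/mol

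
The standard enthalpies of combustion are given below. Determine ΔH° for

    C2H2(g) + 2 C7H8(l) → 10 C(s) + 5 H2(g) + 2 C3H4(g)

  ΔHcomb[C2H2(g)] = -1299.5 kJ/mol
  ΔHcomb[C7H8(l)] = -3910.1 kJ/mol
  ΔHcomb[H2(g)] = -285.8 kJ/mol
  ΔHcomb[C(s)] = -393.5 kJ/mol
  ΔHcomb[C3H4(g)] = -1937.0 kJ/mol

Using ΔH = Σ nΔHc°(reactants) − Σ nΔHc°(products):
= [1·(-1299.5) + 2·(-3910.1)] − [10·(-393.5) + 5·(-285.8) + 2·(-1937.0)]
= 118.3 kJ/mol

ΔH° = 118.3 kJ/mol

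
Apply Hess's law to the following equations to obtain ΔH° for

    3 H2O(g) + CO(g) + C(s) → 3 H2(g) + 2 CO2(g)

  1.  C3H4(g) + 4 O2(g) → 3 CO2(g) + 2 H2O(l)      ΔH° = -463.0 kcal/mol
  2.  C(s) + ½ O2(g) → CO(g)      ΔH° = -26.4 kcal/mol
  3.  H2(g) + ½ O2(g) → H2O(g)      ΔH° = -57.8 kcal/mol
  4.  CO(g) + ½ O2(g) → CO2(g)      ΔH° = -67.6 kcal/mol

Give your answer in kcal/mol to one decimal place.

ΔH° = 11.8 kcal/mol

eq. 1: not needed.
eq. 2 as written: -26.4 kcal/mol
eq. 3 reversed and × 3: (-3)·(-57.8) = +173.4 kcal/mol
eq. 4 × 2: (2)·(-67.6) = -135.2 kcal/mol
ΔH° = (-26.4) + (+173.4) + (-135.2) = 11.8 kcal/mol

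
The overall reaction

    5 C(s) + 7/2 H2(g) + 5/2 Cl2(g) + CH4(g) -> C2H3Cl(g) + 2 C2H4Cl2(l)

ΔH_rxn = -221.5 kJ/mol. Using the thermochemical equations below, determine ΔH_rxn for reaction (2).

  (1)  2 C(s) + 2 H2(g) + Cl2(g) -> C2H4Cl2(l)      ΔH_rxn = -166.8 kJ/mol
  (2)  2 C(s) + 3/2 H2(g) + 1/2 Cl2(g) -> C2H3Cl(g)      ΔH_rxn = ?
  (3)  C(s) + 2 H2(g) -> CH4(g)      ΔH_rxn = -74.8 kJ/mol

(1) × 2 (×2 to match 2 C2H4Cl2(l) in the target): (2)·(-166.8) = -333.6 kJ/mol
(2) as written (C2H3Cl(g) already on the product side): contributes x
(3) reversed (CH4(g) must end up as a reactant): +74.8 kJ/mol
-221.5 = (-333.6) + (+74.8) + x
x = (-221.5 − (-258.8)) / (1) = 37.3 kJ/mol

ΔH_rxn = 37.3 kJ/mol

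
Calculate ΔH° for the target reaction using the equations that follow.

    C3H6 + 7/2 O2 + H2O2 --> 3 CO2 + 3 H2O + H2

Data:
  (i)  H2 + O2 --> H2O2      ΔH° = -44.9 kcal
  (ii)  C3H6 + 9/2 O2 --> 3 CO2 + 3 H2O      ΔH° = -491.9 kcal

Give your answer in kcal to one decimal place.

(i) reversed (reverse to put H2O2 on the reactant side): +44.9 kcal
(ii) as written (C3H6 already on the reactant side): -491.9 kcal
Combining the equations, ΔH° = (+44.9) + (-491.9) = -447.0 kcal

ΔH° = -447.0 kcal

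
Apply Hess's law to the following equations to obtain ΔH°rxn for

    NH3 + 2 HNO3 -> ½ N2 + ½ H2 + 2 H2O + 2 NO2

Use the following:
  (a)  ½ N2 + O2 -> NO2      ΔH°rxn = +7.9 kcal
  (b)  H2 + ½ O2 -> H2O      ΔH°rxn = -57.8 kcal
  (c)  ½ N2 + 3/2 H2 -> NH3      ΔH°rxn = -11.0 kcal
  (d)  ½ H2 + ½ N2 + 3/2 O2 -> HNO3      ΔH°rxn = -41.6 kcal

ΔH°rxn = -5.6 kcal

(a) × 2: (2)·(+7.9) = +15.8 kcal
(b) × 2: (2)·(-57.8) = -115.6 kcal
(c) reversed: +11.0 kcal
(d) reversed and × 2: (-2)·(-41.6) = +83.2 kcal
ΔH°rxn = (+15.8) + (-115.6) + (+11.0) + (+83.2) = -5.6 kcal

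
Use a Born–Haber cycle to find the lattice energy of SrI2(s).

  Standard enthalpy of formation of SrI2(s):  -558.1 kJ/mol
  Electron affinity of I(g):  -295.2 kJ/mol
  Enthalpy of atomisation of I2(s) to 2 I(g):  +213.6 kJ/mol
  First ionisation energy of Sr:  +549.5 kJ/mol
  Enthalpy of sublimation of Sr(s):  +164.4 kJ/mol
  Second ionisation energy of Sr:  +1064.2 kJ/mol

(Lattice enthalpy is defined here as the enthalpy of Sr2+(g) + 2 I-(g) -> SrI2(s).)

ΔHf° = 1·ΔHsub + 1·(ΣIE) + 1·D(I2) + 2·EA + U
-558.1 = 1·(+164.4) + 1·(+1613.7) + 1·(+213.6) + 2·(-295.2) + U
U = -558.1 − (+1401.3) = -1959.4 kJ/mol

U = -1959.4 kJ/mol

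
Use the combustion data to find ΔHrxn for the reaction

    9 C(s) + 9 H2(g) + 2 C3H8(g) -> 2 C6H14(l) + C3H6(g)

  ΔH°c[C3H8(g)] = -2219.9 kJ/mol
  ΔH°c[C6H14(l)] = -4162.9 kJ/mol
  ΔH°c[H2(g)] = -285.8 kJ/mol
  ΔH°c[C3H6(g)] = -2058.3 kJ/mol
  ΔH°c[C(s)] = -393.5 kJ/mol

ΔHrxn = -169.4 kJ/mol

With combustion enthalpies, reactants minus products:
= [9·(-393.5) + 9·(-285.8) + 2·(-2219.9)] − [2·(-4162.9) + 1·(-2058.3)]
= -169.4 kJ/mol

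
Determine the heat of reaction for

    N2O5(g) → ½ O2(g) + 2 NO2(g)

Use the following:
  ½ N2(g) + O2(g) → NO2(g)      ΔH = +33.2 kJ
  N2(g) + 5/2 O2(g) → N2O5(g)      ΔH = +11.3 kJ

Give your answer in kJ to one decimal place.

equation 1 × 2 (×2 to match 2 NO2(g) in the target): (2)·(+33.2) = +66.4 kJ
equation 2 reversed (reverse to put N2O5(g) on the reactant side): -11.3 kJ
ΔH = (+66.4) + (-11.3) = 55.1 kJ

ΔH = 55.1 kJ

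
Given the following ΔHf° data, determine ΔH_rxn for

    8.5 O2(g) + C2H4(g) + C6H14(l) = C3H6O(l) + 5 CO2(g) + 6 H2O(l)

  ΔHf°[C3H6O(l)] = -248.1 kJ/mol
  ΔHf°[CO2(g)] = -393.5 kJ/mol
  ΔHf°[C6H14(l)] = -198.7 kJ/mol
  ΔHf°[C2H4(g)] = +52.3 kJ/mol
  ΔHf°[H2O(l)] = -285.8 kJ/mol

ΔH_rxn = -3784.0 kJ/mol

Products: 1·(-248.1) + 5·(-393.5) + 6·(-285.8) = -3930.4
Reactants: 17/2·(+0.0) + 1·(+52.3) + 1·(-198.7) = -146.4
ΔH_rxn = (-3930.4) − (-146.4) = -3784.0 kJ/mol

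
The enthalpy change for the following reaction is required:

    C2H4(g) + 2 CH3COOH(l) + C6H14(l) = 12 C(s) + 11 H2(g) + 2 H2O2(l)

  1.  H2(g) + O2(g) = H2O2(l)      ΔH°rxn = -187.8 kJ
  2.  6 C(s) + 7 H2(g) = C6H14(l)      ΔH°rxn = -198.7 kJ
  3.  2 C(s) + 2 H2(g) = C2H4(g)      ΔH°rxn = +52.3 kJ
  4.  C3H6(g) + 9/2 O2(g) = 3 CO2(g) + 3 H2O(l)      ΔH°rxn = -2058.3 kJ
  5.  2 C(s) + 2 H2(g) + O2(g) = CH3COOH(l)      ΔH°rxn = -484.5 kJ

ΔH°rxn = 739.8 kJ

eq. 1 × 2: (2)·(-187.8) = -375.6 kJ
eq. 2 reversed: +198.7 kJ
eq. 3 reversed: -52.3 kJ
eq. 4: not needed.
eq. 5 reversed and × 2: (-2)·(-484.5) = +969.0 kJ
Combining the equations, ΔH°rxn = (2)·(-187.8) + (-1)·(-198.7) + (-1)·(+52.3) + (-2)·(-484.5) = 739.8 kJ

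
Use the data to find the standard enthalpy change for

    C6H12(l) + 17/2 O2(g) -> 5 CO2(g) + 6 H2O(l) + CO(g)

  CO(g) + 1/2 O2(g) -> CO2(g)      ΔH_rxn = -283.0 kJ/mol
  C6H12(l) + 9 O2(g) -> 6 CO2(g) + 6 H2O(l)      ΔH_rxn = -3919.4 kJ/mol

ΔH_rxn = -3636.4 kJ/mol

equation 1 reversed (CO(g) must end up as a product): +283.0 kJ/mol
equation 2 as written (C6H12(l) already on the reactant side): -3919.4 kJ/mol
By Hess's law, ΔH_rxn = (-1)·(-283.0) + (1)·(-3919.4) = -3636.4 kJ/mol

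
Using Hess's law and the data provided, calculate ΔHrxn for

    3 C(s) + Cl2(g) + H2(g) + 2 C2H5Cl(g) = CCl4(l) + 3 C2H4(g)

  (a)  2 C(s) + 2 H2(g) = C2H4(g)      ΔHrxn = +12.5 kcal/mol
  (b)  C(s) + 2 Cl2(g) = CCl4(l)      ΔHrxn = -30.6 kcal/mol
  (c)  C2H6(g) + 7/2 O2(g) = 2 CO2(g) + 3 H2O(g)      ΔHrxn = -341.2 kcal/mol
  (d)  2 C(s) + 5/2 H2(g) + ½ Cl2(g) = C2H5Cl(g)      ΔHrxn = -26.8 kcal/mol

(a) × 3: (3)·(+12.5) = +37.5 kcal/mol
(b) as written: -30.6 kcal/mol
(c): not needed.
(d) reversed and × 2: (-2)·(-26.8) = +53.6 kcal/mol
By Hess's law, ΔHrxn = (+37.5) + (-30.6) + (+53.6) = 60.5 kcal/mol

ΔHrxn = 60.5 kcal/mol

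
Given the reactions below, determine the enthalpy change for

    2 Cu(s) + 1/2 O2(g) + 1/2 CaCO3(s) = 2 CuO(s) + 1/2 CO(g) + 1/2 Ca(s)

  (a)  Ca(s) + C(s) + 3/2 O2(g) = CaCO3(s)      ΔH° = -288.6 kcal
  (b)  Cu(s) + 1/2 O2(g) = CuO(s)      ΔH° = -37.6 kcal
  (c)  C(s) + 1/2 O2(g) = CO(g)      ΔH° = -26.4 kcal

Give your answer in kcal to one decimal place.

ΔH° = 55.9 kcal

(a) reversed and × 1/2: (-1/2)·(-288.6) = +144.3 kcal
(b) × 2: (2)·(-37.6) = -75.2 kcal
(c) × 1/2: (1/2)·(-26.4) = -13.2 kcal
ΔH° = (-1/2)·(-288.6) + (2)·(-37.6) + (1/2)·(-26.4) = 55.9 kcal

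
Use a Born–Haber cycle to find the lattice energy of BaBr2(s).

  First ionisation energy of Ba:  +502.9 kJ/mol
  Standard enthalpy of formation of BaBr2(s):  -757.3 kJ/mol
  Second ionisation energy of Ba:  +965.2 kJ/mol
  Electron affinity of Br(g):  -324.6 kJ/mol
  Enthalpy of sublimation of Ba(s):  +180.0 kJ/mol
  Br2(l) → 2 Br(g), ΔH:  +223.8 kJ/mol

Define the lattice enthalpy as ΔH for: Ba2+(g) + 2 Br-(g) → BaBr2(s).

U = -1980.0 kJ/mol

ΔHf° = 1·ΔHsub + 1·(ΣIE) + 1·D(Br2) + 2·EA + U
-757.3 = 1·(+180.0) + 1·(+1468.1) + 1·(+223.8) + 2·(-324.6) + U
U = -757.3 − (+1222.7) = -1980.0 kJ/mol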